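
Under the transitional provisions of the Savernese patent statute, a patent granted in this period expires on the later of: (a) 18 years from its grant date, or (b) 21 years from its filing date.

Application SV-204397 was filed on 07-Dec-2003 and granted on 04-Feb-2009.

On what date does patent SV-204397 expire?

(a) grant + 18 years → 4 February 2027.
(b) filing + 21 years → 7 December 2024.
Later of the two: 4 February 2027.

2027-02-04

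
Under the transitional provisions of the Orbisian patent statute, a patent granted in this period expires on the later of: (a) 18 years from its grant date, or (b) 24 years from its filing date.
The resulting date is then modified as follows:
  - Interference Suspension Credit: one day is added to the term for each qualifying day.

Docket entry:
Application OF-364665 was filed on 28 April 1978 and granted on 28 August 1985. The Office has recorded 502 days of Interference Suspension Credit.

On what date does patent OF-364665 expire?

(a) grant + 18 years → 28 August 2003.
(b) filing + 24 years → 28 April 2002.
Later of the two: 28 August 2003.
Interference Suspension Credit: +502 days → 11 January 2005.

January 11, 2005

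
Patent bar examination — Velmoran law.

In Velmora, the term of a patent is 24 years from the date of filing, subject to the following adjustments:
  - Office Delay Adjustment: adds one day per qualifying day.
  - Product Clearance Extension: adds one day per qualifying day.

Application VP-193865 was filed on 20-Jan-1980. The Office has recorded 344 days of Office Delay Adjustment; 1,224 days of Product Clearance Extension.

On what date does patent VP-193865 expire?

May 6, 2008

Base term: filing date + 24 years → 20 January 2004.
Office Delay Adjustment: +344 days → 29 December 2004.
Product Clearance Extension: +1224 days → 6 May 2008.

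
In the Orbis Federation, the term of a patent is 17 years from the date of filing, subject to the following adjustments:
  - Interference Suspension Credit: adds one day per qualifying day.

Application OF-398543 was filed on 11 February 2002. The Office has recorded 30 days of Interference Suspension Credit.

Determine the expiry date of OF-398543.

2019-03-13

Base term: filing date + 17 years → 11 February 2019.
Interference Suspension Credit: +30 days → 13 March 2019.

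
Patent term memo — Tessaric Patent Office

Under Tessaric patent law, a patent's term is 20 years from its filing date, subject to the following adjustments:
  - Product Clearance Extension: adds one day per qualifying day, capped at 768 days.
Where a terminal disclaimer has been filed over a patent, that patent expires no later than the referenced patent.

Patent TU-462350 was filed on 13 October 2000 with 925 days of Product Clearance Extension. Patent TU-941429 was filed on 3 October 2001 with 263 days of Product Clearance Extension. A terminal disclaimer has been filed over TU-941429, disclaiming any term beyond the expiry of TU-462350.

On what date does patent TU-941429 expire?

June 23, 2022

Natural term of TU-941429:
  Base: filing + 20 years → 3 October 2021.
  Product Clearance Extension: 263 days (within the 768-day cap) → +263 days → 23 June 2022.
Expiry of referenced patent TU-462350:
  Base: filing + 20 years → 13 October 2020.
  Product Clearance Extension: 925 days claimed exceeds the 768-day cap, so +768 days → 20 November 2022.
Terminal disclaimer: TU-941429 expires on the earlier of 23 June 2022 and 20 November 2022.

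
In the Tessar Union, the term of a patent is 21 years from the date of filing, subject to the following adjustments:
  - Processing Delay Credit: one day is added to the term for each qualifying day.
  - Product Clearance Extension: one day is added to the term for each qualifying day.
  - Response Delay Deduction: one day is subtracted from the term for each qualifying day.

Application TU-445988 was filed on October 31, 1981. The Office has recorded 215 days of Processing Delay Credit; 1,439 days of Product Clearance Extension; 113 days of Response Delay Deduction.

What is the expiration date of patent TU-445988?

Base term: filing date + 21 years → 31 October 2002.
Processing Delay Credit: +215 days → 3 June 2003.
Product Clearance Extension: +1439 days → 12 May 2007.
Response Delay Deduction: −113 days → 19 January 2007.

2007-01-19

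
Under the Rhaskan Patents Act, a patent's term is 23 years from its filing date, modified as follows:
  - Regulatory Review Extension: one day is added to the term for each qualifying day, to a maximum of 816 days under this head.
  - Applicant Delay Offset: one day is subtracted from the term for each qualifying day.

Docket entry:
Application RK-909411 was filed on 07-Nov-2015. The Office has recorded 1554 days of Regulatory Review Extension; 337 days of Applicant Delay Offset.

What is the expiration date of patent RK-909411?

February 29, 2040

Base term: filing date + 23 years → 7 November 2038.
Regulatory Review Extension: 1554 days claimed exceeds the 816-day cap, so +816 days → 31 January 2041.
Applicant Delay Offset: −337 days → 29 February 2040.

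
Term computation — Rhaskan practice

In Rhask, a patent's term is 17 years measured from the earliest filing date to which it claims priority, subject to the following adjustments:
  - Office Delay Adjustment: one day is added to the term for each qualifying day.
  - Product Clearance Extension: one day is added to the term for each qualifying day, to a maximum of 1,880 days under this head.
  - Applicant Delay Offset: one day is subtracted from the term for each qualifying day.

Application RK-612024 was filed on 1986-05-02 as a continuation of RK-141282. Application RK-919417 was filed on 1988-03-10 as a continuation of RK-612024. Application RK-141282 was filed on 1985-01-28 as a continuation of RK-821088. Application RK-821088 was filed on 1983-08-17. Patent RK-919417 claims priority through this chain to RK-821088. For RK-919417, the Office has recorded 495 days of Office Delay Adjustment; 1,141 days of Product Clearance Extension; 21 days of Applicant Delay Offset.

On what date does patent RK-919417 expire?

Earliest priority filing: 17 August 1983.
Base term: 17 August 1983 + 17 years → 17 August 2000.
Office Delay Adjustment: +495 days → 25 December 2001.
Product Clearance Extension: 1141 days (within the 1880-day cap) → +1141 days → 8 February 2005.
Applicant Delay Offset: −21 days → 18 January 2005.

2005-01-18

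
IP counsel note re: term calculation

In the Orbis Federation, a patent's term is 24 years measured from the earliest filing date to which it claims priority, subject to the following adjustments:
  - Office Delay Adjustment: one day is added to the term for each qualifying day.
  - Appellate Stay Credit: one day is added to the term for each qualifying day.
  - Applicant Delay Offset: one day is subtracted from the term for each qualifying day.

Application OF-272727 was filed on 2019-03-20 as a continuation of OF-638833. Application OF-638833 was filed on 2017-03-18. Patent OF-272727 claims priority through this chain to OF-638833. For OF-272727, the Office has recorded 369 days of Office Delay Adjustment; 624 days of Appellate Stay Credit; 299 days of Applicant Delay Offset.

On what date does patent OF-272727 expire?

2043-02-10

Earliest priority filing: 18 March 2017.
Base term: 18 March 2017 + 24 years → 18 March 2041.
Office Delay Adjustment: +369 days → 22 March 2042.
Appellate Stay Credit: +624 days → 6 December 2043.
Applicant Delay Offset: −299 days → 10 February 2043.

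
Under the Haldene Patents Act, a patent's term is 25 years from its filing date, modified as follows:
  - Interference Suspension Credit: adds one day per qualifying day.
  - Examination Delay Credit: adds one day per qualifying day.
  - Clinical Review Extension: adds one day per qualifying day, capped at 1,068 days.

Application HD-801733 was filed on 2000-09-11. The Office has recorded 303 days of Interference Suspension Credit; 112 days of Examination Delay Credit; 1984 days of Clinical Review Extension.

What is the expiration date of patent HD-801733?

Base term: filing date + 25 years → 11 September 2025.
Interference Suspension Credit: +303 days → 11 July 2026.
Examination Delay Credit: +112 days → 31 October 2026.
Clinical Review Extension: 1984 days claimed exceeds the 1068-day cap, so +1068 days → 3 October 2029.

2029-10-03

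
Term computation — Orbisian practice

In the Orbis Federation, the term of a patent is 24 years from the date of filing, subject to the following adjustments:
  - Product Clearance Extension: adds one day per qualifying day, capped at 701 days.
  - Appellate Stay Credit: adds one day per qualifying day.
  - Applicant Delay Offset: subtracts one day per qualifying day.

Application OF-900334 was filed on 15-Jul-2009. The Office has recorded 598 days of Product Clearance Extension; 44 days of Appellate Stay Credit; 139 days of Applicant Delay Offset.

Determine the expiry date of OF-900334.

Base term: filing date + 24 years → 15 July 2033.
Product Clearance Extension: 598 days (within the 701-day cap) → +598 days → 5 March 2035.
Appellate Stay Credit: +44 days → 18 April 2035.
Applicant Delay Offset: −139 days → 30 November 2034.

November 30, 2034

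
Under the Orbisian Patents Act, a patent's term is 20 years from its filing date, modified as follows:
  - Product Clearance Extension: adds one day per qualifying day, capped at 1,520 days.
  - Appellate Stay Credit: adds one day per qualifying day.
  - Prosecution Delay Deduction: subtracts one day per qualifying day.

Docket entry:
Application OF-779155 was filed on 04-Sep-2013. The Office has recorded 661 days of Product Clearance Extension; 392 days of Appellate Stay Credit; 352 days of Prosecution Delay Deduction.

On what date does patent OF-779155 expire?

Base term: filing date + 20 years → 4 September 2033.
Product Clearance Extension: 661 days (within the 1520-day cap) → +661 days → 27 June 2035.
Appellate Stay Credit: +392 days → 23 July 2036.
Prosecution Delay Deduction: −352 days → 6 August 2035.

2035-08-06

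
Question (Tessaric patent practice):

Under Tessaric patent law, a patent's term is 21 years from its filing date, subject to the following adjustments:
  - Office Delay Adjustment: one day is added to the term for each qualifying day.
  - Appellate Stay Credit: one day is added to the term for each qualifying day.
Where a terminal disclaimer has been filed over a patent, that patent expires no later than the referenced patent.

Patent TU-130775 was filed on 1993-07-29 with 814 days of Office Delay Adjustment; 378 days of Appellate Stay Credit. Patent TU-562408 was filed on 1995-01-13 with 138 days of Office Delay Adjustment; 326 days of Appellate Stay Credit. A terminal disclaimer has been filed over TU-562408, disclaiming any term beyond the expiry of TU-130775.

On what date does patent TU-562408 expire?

Natural term of TU-562408:
  Base: filing + 21 years → 13 January 2016.
  Office Delay Adjustment: +138 days → 30 May 2016.
  Appellate Stay Credit: +326 days → 21 April 2017.
Expiry of referenced patent TU-130775:
  Base: filing + 21 years → 29 July 2014.
  Office Delay Adjustment: +814 days → 20 October 2016.
  Appellate Stay Credit: +378 days → 2 November 2017.
Terminal disclaimer: TU-562408 expires on the earlier of 21 April 2017 and 2 November 2017.

April 21, 2017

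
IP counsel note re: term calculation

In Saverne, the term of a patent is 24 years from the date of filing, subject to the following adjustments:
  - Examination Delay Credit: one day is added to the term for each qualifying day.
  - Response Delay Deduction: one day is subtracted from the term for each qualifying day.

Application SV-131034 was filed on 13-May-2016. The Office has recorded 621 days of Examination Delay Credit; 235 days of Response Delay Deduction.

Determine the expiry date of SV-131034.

2041-06-03

Base term: filing date + 24 years → 13 May 2040.
Examination Delay Credit: +621 days → 24 January 2042.
Response Delay Deduction: −235 days → 3 June 2041.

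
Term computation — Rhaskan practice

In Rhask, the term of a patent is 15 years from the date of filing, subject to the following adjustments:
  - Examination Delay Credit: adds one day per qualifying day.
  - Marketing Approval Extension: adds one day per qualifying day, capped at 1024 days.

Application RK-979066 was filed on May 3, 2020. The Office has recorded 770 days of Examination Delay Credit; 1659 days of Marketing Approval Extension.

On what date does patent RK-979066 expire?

2040-03-31

Base term: filing date + 15 years → 3 May 2035.
Examination Delay Credit: +770 days → 11 June 2037.
Marketing Approval Extension: 1659 days claimed exceeds the 1024-day cap, so +1024 days → 31 March 2040.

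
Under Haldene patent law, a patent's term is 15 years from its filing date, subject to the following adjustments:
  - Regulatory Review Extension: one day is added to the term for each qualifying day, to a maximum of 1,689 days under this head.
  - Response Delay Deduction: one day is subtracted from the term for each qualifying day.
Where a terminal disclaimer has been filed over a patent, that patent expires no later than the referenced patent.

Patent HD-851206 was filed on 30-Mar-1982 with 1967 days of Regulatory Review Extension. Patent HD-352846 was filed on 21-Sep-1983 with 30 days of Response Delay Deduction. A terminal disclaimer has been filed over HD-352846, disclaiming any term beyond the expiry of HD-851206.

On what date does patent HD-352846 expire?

Natural term of HD-352846:
  Base: filing + 15 years → 21 September 1998.
  Response Delay Deduction: −30 days → 22 August 1998.
Expiry of referenced patent HD-851206:
  Base: filing + 15 years → 30 March 1997.
  Regulatory Review Extension: 1967 days claimed exceeds the 1689-day cap, so +1689 days → 13 November 2001.
Terminal disclaimer: HD-352846 expires on the earlier of 22 August 1998 and 13 November 2001.

August 22, 1998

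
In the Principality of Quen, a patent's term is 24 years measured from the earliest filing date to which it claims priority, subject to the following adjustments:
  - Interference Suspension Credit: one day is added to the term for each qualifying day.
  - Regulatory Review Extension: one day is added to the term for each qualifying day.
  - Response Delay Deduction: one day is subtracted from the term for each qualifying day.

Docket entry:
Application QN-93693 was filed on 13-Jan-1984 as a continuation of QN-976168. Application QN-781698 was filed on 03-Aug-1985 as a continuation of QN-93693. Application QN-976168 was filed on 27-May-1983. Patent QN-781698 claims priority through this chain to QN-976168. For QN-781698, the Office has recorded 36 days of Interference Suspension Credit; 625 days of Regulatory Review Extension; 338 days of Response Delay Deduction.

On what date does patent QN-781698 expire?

2008-04-14

Earliest priority filing: 27 May 1983.
Base term: 27 May 1983 + 24 years → 27 May 2007.
Interference Suspension Credit: +36 days → 2 July 2007.
Regulatory Review Extension: +625 days → 18 March 2009.
Response Delay Deduction: −338 days → 14 April 2008.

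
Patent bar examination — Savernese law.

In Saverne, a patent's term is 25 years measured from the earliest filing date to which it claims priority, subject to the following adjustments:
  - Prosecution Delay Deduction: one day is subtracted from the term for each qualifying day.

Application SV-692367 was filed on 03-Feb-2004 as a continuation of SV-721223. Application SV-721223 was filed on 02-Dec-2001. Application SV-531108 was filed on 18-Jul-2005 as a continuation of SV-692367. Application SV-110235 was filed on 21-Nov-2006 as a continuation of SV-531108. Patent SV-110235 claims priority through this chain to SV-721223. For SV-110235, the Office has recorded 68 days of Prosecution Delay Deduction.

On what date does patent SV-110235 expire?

Earliest priority filing: 2 December 2001.
Base term: 2 December 2001 + 25 years → 2 December 2026.
Prosecution Delay Deduction: −68 days → 25 September 2026.

September 25, 2026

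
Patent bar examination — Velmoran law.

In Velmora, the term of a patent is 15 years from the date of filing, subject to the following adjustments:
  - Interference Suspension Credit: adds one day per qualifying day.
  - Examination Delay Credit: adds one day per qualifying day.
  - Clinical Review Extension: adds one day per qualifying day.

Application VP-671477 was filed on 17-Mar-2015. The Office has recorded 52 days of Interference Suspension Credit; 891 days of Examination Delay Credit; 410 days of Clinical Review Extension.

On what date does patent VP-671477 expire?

Base term: filing date + 15 years → 17 March 2030.
Interference Suspension Credit: +52 days → 8 May 2030.
Examination Delay Credit: +891 days → 15 October 2032.
Clinical Review Extension: +410 days → 29 November 2033.

November 29, 2033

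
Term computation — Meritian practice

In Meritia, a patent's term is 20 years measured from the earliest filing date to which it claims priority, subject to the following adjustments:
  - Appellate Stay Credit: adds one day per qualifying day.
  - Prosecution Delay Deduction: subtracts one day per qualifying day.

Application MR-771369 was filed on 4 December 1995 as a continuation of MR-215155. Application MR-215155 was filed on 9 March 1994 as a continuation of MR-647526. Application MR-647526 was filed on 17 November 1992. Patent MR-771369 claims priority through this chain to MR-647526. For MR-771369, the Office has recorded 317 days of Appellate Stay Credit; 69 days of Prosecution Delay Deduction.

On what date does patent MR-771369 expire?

Earliest priority filing: 17 November 1992.
Base term: 17 November 1992 + 20 years → 17 November 2012.
Appellate Stay Credit: +317 days → 30 September 2013.
Prosecution Delay Deduction: −69 days → 23 July 2013.

2013-07-23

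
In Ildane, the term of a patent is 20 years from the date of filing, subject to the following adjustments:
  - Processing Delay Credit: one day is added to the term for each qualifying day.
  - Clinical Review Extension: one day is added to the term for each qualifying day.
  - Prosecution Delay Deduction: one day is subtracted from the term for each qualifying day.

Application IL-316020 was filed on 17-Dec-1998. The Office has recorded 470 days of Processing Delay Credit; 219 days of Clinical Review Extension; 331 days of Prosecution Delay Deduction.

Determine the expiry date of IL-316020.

Base term: filing date + 20 years → 17 December 2018.
Processing Delay Credit: +470 days → 31 March 2020.
Clinical Review Extension: +219 days → 5 November 2020.
Prosecution Delay Deduction: −331 days → 10 December 2019.

2019-12-10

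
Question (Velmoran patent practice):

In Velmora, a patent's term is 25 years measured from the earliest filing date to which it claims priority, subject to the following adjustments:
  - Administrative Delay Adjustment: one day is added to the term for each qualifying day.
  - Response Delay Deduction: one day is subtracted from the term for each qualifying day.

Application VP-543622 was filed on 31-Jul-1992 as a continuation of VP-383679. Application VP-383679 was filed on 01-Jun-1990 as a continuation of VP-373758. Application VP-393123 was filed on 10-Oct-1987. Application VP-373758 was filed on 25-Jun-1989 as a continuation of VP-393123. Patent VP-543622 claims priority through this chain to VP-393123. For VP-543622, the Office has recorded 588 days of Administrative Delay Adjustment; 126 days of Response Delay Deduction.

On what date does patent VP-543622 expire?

Earliest priority filing: 10 October 1987.
Base term: 10 October 1987 + 25 years → 10 October 2012.
Administrative Delay Adjustment: +588 days → 21 May 2014.
Response Delay Deduction: −126 days → 15 January 2014.

2014-01-15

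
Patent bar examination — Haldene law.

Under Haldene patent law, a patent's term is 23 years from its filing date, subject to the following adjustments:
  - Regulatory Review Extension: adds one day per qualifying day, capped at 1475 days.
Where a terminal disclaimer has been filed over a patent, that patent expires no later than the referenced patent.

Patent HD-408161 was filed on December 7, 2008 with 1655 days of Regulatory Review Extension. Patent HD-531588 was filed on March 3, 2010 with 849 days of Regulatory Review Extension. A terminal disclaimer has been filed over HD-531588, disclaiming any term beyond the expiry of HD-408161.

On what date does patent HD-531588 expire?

Natural term of HD-531588:
  Base: filing + 23 years → 3 March 2033.
  Regulatory Review Extension: 849 days (within the 1475-day cap) → +849 days → 30 June 2035.
Expiry of referenced patent HD-408161:
  Base: filing + 23 years → 7 December 2031.
  Regulatory Review Extension: 1655 days claimed exceeds the 1475-day cap, so +1475 days → 21 December 2035.
Terminal disclaimer: HD-531588 expires on the earlier of 30 June 2035 and 21 December 2035.

June 30, 2035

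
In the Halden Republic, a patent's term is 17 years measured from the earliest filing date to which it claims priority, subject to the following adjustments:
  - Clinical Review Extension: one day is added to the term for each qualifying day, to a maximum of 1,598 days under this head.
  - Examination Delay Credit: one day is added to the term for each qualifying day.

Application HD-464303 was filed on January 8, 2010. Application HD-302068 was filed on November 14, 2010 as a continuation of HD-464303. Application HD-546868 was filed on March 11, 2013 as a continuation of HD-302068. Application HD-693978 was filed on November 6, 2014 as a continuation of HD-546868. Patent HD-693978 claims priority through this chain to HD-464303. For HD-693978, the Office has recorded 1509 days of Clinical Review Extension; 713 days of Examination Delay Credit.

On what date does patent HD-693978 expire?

Earliest priority filing: 8 January 2010.
Base term: 8 January 2010 + 17 years → 8 January 2027.
Clinical Review Extension: 1509 days (within the 1598-day cap) → +1509 days → 25 February 2031.
Examination Delay Credit: +713 days → 7 February 2033.

February 7, 2033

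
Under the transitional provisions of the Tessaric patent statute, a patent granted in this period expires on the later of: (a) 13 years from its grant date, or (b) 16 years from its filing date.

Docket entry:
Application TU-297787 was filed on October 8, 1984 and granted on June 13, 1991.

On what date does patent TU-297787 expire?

(a) grant + 13 years → 13 June 2004.
(b) filing + 16 years → 8 October 2000.
Later of the two: 13 June 2004.

2004-06-13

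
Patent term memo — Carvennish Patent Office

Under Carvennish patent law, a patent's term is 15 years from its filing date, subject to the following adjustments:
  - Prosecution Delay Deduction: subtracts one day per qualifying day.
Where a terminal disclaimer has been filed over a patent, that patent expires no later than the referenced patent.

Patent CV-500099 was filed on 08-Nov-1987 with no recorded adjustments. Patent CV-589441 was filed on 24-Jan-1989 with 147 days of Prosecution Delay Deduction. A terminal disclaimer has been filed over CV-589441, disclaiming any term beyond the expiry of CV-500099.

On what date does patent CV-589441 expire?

Natural term of CV-589441:
  Base: filing + 15 years → 24 January 2004.
  Prosecution Delay Deduction: −147 days → 30 August 2003.
Expiry of referenced patent CV-500099:
  Base: filing + 15 years → 8 November 2002.
Terminal disclaimer: CV-589441 expires on the earlier of 30 August 2003 and 8 November 2002.

2002-11-08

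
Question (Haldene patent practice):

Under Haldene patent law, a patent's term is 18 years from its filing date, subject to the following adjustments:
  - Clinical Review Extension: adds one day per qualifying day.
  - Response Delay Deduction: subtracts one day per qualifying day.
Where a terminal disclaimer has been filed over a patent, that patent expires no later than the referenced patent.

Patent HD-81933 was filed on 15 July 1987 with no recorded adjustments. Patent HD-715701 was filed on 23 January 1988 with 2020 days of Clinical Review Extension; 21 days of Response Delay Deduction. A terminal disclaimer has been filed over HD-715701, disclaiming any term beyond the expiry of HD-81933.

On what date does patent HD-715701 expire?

Natural term of HD-715701:
  Base: filing + 18 years → 23 January 2006.
  Clinical Review Extension: +2020 days → 5 August 2011.
  Response Delay Deduction: −21 days → 15 July 2011.
Expiry of referenced patent HD-81933:
  Base: filing + 18 years → 15 July 2005.
Terminal disclaimer: HD-715701 expires on the earlier of 15 July 2011 and 15 July 2005.

2005-07-15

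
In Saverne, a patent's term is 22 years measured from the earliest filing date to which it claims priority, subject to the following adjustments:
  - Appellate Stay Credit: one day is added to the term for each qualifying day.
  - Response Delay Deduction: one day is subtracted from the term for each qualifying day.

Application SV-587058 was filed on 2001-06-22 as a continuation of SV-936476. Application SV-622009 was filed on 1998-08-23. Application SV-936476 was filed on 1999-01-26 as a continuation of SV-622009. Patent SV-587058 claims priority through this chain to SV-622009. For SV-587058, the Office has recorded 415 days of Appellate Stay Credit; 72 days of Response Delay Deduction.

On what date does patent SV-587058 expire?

2021-08-01

Earliest priority filing: 23 August 1998.
Base term: 23 August 1998 + 22 years → 23 August 2020.
Appellate Stay Credit: +415 days → 12 October 2021.
Response Delay Deduction: −72 days → 1 August 2021.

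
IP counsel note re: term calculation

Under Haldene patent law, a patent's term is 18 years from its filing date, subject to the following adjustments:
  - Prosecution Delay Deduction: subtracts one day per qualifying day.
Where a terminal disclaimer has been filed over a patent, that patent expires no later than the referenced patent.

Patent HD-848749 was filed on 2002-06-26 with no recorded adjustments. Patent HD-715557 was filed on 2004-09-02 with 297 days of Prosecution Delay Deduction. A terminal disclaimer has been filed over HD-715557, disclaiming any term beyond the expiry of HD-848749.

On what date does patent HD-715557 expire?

June 26, 2020

Natural term of HD-715557:
  Base: filing + 18 years → 2 September 2022.
  Prosecution Delay Deduction: −297 days → 9 November 2021.
Expiry of referenced patent HD-848749:
  Base: filing + 18 years → 26 June 2020.
Terminal disclaimer: HD-715557 expires on the earlier of 9 November 2021 and 26 June 2020.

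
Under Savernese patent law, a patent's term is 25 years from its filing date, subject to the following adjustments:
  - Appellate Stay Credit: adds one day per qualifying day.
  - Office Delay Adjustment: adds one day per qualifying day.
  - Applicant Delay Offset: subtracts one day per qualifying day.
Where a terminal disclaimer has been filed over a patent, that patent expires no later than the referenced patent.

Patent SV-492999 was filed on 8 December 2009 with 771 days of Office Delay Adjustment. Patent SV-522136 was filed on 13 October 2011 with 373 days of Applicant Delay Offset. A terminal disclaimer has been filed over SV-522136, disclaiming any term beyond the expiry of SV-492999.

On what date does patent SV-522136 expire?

Natural term of SV-522136:
  Base: filing + 25 years → 13 October 2036.
  Applicant Delay Offset: −373 days → 6 October 2035.
Expiry of referenced patent SV-492999:
  Base: filing + 25 years → 8 December 2034.
  Office Delay Adjustment: +771 days → 17 January 2037.
Terminal disclaimer: SV-522136 expires on the earlier of 6 October 2035 and 17 January 2037.

2035-10-06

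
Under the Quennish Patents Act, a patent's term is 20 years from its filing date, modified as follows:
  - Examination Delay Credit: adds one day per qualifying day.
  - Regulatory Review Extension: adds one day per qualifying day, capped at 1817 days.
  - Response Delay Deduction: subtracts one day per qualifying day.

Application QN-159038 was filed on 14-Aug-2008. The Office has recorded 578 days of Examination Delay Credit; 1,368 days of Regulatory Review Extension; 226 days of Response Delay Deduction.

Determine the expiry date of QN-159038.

Base term: filing date + 20 years → 14 August 2028.
Examination Delay Credit: +578 days → 15 March 2030.
Regulatory Review Extension: 1368 days (within the 1817-day cap) → +1368 days → 12 December 2033.
Response Delay Deduction: −226 days → 30 April 2033.

April 30, 2033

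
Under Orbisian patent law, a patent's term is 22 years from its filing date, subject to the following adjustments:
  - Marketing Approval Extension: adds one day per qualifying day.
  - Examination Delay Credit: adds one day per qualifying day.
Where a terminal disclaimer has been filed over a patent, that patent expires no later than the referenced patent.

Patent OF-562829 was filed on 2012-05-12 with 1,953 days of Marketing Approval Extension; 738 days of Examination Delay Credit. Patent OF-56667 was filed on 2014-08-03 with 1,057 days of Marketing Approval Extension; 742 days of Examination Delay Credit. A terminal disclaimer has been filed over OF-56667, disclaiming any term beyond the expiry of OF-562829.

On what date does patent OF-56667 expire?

July 7, 2041

Natural term of OF-56667:
  Base: filing + 22 years → 3 August 2036.
  Marketing Approval Extension: +1057 days → 26 June 2039.
  Examination Delay Credit: +742 days → 7 July 2041.
Expiry of referenced patent OF-562829:
  Base: filing + 22 years → 12 May 2034.
  Marketing Approval Extension: +1953 days → 16 September 2039.
  Examination Delay Credit: +738 days → 23 September 2041.
Terminal disclaimer: OF-56667 expires on the earlier of 7 July 2041 and 23 September 2041.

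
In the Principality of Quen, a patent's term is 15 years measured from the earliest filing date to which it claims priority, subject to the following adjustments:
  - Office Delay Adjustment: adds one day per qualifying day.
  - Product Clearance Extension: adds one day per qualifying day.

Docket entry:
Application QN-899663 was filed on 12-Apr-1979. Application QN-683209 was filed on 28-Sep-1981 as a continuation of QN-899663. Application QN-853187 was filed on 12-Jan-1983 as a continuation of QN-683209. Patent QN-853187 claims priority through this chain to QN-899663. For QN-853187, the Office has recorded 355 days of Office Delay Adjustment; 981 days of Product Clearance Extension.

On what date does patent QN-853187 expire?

Earliest priority filing: 12 April 1979.
Base term: 12 April 1979 + 15 years → 12 April 1994.
Office Delay Adjustment: +355 days → 2 April 1995.
Product Clearance Extension: +981 days → 8 December 1997.

December 8, 1997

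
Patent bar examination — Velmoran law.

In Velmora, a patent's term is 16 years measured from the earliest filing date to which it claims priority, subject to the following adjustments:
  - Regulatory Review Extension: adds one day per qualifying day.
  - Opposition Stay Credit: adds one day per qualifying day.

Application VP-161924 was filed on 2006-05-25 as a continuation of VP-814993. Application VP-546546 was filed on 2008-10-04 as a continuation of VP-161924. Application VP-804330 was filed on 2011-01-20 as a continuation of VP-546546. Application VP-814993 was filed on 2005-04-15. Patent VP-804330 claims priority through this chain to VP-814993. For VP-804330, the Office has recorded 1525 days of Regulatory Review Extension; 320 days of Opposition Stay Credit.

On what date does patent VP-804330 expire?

Earliest priority filing: 15 April 2005.
Base term: 15 April 2005 + 16 years → 15 April 2021.
Regulatory Review Extension: +1525 days → 18 June 2025.
Opposition Stay Credit: +320 days → 4 May 2026.

2026-05-04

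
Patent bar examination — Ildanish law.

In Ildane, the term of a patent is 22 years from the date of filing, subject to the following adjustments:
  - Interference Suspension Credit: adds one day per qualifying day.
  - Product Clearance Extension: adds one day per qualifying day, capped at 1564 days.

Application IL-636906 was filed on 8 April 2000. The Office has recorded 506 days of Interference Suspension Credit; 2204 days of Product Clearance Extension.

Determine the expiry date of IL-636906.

December 8, 2027

Base term: filing date + 22 years → 8 April 2022.
Interference Suspension Credit: +506 days → 27 August 2023.
Product Clearance Extension: 2204 days claimed exceeds the 1564-day cap, so +1564 days → 8 December 2027.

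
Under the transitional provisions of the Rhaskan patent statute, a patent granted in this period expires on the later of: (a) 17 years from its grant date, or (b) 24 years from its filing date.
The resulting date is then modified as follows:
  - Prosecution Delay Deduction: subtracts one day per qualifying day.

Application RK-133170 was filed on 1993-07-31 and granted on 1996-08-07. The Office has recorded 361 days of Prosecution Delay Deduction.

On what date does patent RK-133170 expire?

2016-08-04

(a) grant + 17 years → 7 August 2013.
(b) filing + 24 years → 31 July 2017.
Later of the two: 31 July 2017.
Prosecution Delay Deduction: −361 days → 4 August 2016.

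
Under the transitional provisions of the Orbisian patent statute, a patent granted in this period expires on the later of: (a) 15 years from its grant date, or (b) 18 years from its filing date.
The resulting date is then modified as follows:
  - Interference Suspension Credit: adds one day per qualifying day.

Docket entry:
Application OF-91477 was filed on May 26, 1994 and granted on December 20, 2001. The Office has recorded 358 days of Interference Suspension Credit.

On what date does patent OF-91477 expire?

(a) grant + 15 years → 20 December 2016.
(b) filing + 18 years → 26 May 2012.
Later of the two: 20 December 2016.
Interference Suspension Credit: +358 days → 13 December 2017.

December 13, 2017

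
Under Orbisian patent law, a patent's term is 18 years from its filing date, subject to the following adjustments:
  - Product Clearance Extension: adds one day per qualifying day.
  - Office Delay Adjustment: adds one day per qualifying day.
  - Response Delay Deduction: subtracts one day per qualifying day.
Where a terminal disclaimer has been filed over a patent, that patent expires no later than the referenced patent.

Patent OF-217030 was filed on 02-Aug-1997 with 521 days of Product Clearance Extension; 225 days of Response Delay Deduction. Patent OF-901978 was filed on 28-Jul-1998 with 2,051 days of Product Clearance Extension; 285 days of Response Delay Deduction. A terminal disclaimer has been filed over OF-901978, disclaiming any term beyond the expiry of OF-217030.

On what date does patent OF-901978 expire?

Natural term of OF-901978:
  Base: filing + 18 years → 28 July 2016.
  Product Clearance Extension: +2051 days → 10 March 2022.
  Response Delay Deduction: −285 days → 29 May 2021.
Expiry of referenced patent OF-217030:
  Base: filing + 18 years → 2 August 2015.
  Product Clearance Extension: +521 days → 4 January 2017.
  Response Delay Deduction: −225 days → 24 May 2016.
Terminal disclaimer: OF-901978 expires on the earlier of 29 May 2021 and 24 May 2016.

2016-05-24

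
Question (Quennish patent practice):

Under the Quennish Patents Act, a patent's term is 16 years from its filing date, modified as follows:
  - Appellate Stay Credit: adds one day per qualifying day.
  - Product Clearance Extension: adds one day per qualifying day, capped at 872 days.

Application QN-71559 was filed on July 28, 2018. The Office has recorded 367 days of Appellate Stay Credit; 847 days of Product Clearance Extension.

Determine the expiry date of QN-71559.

Base term: filing date + 16 years → 28 July 2034.
Appellate Stay Credit: +367 days → 30 July 2035.
Product Clearance Extension: 847 days (within the 872-day cap) → +847 days → 23 November 2037.

2037-11-23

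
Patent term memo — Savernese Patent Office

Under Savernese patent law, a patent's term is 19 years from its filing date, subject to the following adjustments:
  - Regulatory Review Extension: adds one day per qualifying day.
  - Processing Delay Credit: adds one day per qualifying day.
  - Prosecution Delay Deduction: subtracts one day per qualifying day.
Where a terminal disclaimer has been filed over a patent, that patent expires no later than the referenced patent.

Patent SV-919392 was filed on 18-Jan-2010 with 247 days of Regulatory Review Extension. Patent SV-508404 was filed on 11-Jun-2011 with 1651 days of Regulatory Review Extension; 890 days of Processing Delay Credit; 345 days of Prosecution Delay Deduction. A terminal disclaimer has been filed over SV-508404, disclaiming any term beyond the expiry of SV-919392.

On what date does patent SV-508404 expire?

Natural term of SV-508404:
  Base: filing + 19 years → 11 June 2030.
  Regulatory Review Extension: +1651 days → 18 December 2034.
  Processing Delay Credit: +890 days → 26 May 2037.
  Prosecution Delay Deduction: −345 days → 15 June 2036.
Expiry of referenced patent SV-919392:
  Base: filing + 19 years → 18 January 2029.
  Regulatory Review Extension: +247 days → 22 September 2029.
Terminal disclaimer: SV-508404 expires on the earlier of 15 June 2036 and 22 September 2029.

September 22, 2029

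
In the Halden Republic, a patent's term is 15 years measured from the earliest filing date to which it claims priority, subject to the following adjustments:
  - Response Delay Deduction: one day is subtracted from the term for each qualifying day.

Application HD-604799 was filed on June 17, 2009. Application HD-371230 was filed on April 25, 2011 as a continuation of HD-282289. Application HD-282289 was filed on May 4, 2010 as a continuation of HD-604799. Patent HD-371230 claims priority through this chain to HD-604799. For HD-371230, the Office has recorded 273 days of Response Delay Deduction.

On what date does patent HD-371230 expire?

Earliest priority filing: 17 June 2009.
Base term: 17 June 2009 + 15 years → 17 June 2024.
Response Delay Deduction: −273 days → 18 September 2023.

September 18, 2023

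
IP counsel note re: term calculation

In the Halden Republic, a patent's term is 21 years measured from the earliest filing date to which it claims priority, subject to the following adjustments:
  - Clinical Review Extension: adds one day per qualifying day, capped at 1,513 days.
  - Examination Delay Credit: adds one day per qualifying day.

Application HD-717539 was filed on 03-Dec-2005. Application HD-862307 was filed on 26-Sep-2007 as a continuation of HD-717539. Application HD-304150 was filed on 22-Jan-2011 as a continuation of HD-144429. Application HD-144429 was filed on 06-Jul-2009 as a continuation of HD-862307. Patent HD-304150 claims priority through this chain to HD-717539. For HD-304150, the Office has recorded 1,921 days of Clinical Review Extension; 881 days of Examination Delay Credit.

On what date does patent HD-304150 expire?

June 23, 2033

Earliest priority filing: 3 December 2005.
Base term: 3 December 2005 + 21 years → 3 December 2026.
Clinical Review Extension: 1921 days claimed exceeds the 1513-day cap, so +1513 days → 24 January 2031.
Examination Delay Credit: +881 days → 23 June 2033.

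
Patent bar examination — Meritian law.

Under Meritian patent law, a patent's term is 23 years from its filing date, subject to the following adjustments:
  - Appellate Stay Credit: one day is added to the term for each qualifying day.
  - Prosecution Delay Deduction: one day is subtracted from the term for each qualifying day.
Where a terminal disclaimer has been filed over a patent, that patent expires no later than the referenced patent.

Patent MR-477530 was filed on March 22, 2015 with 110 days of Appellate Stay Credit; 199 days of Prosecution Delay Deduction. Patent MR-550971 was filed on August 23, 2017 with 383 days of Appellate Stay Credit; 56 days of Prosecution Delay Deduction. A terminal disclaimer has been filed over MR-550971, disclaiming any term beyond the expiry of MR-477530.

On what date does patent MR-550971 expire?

Natural term of MR-550971:
  Base: filing + 23 years → 23 August 2040.
  Appellate Stay Credit: +383 days → 10 September 2041.
  Prosecution Delay Deduction: −56 days → 16 July 2041.
Expiry of referenced patent MR-477530:
  Base: filing + 23 years → 22 March 2038.
  Appellate Stay Credit: +110 days → 10 July 2038.
  Prosecution Delay Deduction: −199 days → 23 December 2037.
Terminal disclaimer: MR-550971 expires on the earlier of 16 July 2041 and 23 December 2037.

December 23, 2037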